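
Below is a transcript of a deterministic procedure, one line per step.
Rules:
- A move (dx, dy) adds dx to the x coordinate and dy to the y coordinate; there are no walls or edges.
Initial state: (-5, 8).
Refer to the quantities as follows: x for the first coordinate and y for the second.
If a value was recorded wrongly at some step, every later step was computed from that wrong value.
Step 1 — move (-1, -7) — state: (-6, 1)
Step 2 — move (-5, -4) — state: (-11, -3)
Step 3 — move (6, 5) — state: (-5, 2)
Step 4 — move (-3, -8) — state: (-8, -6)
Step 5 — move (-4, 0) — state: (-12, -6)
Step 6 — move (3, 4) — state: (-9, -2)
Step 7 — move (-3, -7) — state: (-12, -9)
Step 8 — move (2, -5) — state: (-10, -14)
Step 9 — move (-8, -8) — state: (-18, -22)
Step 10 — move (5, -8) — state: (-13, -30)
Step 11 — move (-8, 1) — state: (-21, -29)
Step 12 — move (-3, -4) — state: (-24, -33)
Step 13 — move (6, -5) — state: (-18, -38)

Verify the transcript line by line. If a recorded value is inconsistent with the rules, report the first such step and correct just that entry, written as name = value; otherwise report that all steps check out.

Recomputing the run from the initial state:
step 1: x = -6, y = 1
step 2: x = -11, y = -3
step 3: x = -5, y = 2
step 4: x = -8, y = -6
step 5: x = -12, y = -6
step 6: x = -9, y = -2
step 7: x = -12, y = -9
step 8: x = -10, y = -14
step 9: x = -18, y = -22
step 10: x = -13, y = -30
step 11: x = -21, y = -29
step 12: x = -24, y = -33
step 13: x = -18, y = -38
This matches the transcript at every step.

no error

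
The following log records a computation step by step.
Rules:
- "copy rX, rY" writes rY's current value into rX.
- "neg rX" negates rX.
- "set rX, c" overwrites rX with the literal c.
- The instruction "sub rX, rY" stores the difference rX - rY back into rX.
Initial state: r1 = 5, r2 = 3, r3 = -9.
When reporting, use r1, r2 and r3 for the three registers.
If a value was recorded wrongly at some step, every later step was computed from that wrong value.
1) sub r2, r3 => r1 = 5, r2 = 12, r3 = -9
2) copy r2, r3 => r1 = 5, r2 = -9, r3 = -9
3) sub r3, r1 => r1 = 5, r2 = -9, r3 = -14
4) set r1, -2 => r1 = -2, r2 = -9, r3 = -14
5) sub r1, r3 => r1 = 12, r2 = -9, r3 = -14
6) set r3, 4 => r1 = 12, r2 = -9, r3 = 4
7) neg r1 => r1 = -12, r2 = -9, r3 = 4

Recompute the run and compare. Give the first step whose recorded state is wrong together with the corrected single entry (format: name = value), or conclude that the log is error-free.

Recomputing the run from the initial state:
step 1: r1 = 5, r2 = 12, r3 = -9
step 2: r1 = 5, r2 = -9, r3 = -9
step 3: r1 = 5, r2 = -9, r3 = -14
step 4: r1 = -2, r2 = -9, r3 = -14
step 5: r1 = 12, r2 = -9, r3 = -14
step 6: r1 = 12, r2 = -9, r3 = 4
step 7: r1 = -12, r2 = -9, r3 = 4
This matches the log at every step.

no error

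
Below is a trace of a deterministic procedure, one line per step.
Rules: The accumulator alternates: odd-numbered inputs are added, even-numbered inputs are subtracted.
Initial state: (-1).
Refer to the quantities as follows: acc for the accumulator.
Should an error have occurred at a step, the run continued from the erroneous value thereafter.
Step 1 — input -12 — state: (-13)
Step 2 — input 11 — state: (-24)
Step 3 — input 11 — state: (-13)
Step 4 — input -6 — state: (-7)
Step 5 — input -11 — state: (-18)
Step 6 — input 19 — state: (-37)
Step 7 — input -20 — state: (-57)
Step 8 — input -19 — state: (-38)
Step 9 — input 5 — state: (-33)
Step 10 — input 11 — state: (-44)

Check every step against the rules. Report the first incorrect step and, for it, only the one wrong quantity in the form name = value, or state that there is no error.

Step 1: acc = -1 + -12 = -13 — consistent with the trace.
Step 2: acc = -13 - 11 = -24 — consistent with the trace.
Step 3: acc = -24 + 11 = -13 — exactly as logged.
Step 4: acc = -13 - -6 = -7 — verified.
Step 5: acc = -7 + -11 = -18 — consistent with the trace.
Step 6: acc = -18 - 19 = -37 — consistent with the trace.
Step 7: acc = -37 + -20 = -57 — checks out.
Step 8: acc = -57 - -19 = -38 — same as recorded.
Step 9: acc = -38 + 5 = -33 — matches.
Step 10: acc = -33 - 11 = -44 — checks out.
The recomputation confirms every line.

no error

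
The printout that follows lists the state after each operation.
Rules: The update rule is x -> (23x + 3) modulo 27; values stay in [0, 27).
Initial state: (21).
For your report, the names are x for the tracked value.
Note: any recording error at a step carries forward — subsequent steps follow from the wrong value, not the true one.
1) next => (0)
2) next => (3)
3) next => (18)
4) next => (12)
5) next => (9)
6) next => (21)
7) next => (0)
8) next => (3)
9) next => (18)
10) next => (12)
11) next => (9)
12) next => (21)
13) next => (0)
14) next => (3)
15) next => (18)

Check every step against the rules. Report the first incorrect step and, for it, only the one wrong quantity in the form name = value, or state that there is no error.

no error

step 1: x = (23*21 + 3) mod 27 = 0 -> same as recorded
step 2: x = (23*0 + 3) mod 27 = 3 -> exactly as logged
step 3: x = (23*3 + 3) mod 27 = 18 -> verified
step 4: x = (23*18 + 3) mod 27 = 12 -> exactly as logged
step 5: x = (23*12 + 3) mod 27 = 9 -> confirmed correct
step 6: x = (23*9 + 3) mod 27 = 21 -> same as recorded
step 7: x = (23*21 + 3) mod 27 = 0 -> no discrepancy
step 8: x = (23*0 + 3) mod 27 = 3 -> in agreement
step 9: x = (23*3 + 3) mod 27 = 18 -> no discrepancy
step 10: x = (23*18 + 3) mod 27 = 12 -> in agreement
step 11: x = (23*12 + 3) mod 27 = 9 -> exactly as logged
step 12: x = (23*9 + 3) mod 27 = 21 -> no discrepancy
step 13: x = (23*21 + 3) mod 27 = 0 -> matches
step 14: x = (23*0 + 3) mod 27 = 3 -> no discrepancy
step 15: x = (23*3 + 3) mod 27 = 18 -> exactly as logged
The whole run recomputes cleanly — no discrepancies.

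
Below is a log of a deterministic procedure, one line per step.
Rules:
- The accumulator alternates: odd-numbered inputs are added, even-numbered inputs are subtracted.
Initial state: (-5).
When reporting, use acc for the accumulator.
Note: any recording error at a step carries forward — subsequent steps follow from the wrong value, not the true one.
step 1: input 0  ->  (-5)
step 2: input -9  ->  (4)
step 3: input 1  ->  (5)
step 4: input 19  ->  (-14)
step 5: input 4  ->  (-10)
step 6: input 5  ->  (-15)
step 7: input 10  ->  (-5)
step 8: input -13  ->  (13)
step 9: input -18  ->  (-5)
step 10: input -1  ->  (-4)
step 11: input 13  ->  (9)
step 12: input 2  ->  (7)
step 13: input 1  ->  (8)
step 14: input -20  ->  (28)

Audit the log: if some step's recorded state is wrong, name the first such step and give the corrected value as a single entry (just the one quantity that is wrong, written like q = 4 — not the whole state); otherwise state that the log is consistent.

step 1: acc = -5 + 0 = -5 -> agrees with the log
step 2: acc = -5 - -9 = 4 -> verified
step 3: acc = 4 + 1 = 5 -> confirmed correct
step 4: acc = 5 - 19 = -14 -> matches
step 5: acc = -14 + 4 = -10 -> confirmed correct
step 6: acc = -10 - 5 = -15 -> agrees with the log
step 7: acc = -15 + 10 = -5 -> checks out
step 8: acc = -5 - -13 = 8 -> first mismatch against the log
The audit stops at step 8: the recorded entry is wrong and should be acc = 8.

step 8, acc = 8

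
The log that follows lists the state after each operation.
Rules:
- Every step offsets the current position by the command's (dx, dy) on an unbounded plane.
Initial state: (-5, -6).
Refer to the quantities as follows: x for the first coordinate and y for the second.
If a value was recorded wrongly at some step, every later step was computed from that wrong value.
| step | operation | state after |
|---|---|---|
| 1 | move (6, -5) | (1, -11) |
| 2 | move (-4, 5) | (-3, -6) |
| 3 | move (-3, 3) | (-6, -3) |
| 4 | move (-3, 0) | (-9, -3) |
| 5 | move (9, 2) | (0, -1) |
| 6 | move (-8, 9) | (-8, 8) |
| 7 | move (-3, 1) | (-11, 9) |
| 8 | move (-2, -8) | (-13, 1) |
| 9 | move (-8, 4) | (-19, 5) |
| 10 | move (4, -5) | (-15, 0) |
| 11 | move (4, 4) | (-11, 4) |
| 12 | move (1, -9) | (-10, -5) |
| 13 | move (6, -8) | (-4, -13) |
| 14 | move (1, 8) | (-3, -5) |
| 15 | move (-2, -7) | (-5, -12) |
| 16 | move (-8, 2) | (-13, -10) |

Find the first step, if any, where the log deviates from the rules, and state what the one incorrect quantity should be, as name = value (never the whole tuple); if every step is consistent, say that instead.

step 1: x = -5 + (6) = 1, y = -6 + (-5) = -11 -> no discrepancy
step 2: x = 1 + (-4) = -3, y = -11 + (5) = -6 -> same as recorded
step 3: x = -3 + (-3) = -6, y = -6 + (3) = -3 -> checks out
step 4: x = -6 + (-3) = -9, y = -3 + (0) = -3 -> confirmed correct
step 5: x = -9 + (9) = 0, y = -3 + (2) = -1 -> confirmed correct
step 6: x = 0 + (-8) = -8, y = -1 + (9) = 8 -> exactly as logged
step 7: x = -8 + (-3) = -11, y = 8 + (1) = 9 -> confirmed correct
step 8: x = -11 + (-2) = -13, y = 9 + (-8) = 1 -> in agreement
step 9: x = -13 + (-8) = -21, y = 1 + (4) = 5 -> first mismatch against the log
That makes step 9 the first incorrect line — x = -21 is what it should show.

step 9, x = -21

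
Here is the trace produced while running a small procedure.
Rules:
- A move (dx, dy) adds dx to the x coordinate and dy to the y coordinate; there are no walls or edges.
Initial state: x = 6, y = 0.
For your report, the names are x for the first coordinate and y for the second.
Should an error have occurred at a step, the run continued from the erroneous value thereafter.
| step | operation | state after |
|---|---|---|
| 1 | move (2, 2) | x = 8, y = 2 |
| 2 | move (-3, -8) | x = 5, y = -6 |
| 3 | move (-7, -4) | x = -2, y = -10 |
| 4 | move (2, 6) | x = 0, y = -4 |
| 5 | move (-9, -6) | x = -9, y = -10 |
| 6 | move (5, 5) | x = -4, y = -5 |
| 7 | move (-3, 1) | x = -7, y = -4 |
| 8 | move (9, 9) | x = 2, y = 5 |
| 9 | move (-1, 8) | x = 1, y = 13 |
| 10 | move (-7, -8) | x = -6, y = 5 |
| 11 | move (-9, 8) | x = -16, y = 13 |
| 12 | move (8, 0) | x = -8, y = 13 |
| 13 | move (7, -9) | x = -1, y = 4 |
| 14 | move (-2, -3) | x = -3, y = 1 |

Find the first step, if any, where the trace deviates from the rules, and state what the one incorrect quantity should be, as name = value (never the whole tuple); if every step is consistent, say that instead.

step 11, x = -15

Recomputing the run from the initial state:
step 1: x = 8, y = 2
step 2: x = 5, y = -6
step 3: x = -2, y = -10
step 4: x = 0, y = -4
step 5: x = -9, y = -10
step 6: x = -4, y = -5
step 7: x = -7, y = -4
step 8: x = 2, y = 5
step 9: x = 1, y = 13
step 10: x = -6, y = 5
step 11: x = -15, y = 13
step 12: x = -7, y = 13
step 13: x = 0, y = 4
step 14: x = -2, y = 1
The first disagreement with the trace is at step 11, where the value should be x = -15.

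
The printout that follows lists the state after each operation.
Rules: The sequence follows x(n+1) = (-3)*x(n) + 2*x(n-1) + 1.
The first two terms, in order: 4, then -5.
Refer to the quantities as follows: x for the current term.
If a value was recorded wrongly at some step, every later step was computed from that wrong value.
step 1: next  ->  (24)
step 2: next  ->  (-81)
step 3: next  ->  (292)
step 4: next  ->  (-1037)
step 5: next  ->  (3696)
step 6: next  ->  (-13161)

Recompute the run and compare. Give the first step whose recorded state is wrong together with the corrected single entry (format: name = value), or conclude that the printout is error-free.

no error

1. x = -3*(-5) + (2)*(4) + (1) = 24 (same as recorded)
2. x = -3*(24) + (2)*(-5) + (1) = -81 (verified)
3. x = -3*(-81) + (2)*(24) + (1) = 292 (confirmed correct)
4. x = -3*(292) + (2)*(-81) + (1) = -1037 (no discrepancy)
5. x = -3*(-1037) + (2)*(292) + (1) = 3696 (checks out)
6. x = -3*(3696) + (2)*(-1037) + (1) = -13161 (matches)
Each recorded entry agrees with the recomputation.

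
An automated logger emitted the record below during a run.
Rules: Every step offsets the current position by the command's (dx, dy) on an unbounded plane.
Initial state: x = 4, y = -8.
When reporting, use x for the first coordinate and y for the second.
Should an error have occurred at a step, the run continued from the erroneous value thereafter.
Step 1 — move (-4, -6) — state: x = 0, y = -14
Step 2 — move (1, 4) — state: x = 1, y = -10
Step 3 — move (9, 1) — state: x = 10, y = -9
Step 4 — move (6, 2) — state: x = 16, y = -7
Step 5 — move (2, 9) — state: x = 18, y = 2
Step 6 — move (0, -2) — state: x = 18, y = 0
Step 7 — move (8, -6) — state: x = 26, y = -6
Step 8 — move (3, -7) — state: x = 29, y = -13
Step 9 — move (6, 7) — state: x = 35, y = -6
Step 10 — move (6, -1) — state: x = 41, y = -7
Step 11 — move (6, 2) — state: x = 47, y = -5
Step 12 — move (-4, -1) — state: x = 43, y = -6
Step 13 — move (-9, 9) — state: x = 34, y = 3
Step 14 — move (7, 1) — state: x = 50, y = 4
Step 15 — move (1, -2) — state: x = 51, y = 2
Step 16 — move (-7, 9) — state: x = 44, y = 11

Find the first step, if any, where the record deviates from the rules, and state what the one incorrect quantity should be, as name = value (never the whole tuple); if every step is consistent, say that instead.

step 14, x = 41

step 1: x = 4 + (-4) = 0, y = -8 + (-6) = -14 -> confirmed correct
step 2: x = 0 + (1) = 1, y = -14 + (4) = -10 -> agrees with the record
step 3: x = 1 + (9) = 10, y = -10 + (1) = -9 -> confirmed correct
step 4: x = 10 + (6) = 16, y = -9 + (2) = -7 -> agrees with the record
step 5: x = 16 + (2) = 18, y = -7 + (9) = 2 -> verified
step 6: x = 18 + (0) = 18, y = 2 + (-2) = 0 -> exactly as logged
step 7: x = 18 + (8) = 26, y = 0 + (-6) = -6 -> verified
step 8: x = 26 + (3) = 29, y = -6 + (-7) = -13 -> same as recorded
step 9: x = 29 + (6) = 35, y = -13 + (7) = -6 -> agrees with the record
step 10: x = 35 + (6) = 41, y = -6 + (-1) = -7 -> in agreement
step 11: x = 41 + (6) = 47, y = -7 + (2) = -5 -> agrees with the record
step 12: x = 47 + (-4) = 43, y = -5 + (-1) = -6 -> in agreement
step 13: x = 43 + (-9) = 34, y = -6 + (9) = 3 -> matches
step 14: x = 34 + (7) = 41, y = 3 + (1) = 4 -> not what was recorded
The earliest wrong entry is at step 14: it should read x = 41.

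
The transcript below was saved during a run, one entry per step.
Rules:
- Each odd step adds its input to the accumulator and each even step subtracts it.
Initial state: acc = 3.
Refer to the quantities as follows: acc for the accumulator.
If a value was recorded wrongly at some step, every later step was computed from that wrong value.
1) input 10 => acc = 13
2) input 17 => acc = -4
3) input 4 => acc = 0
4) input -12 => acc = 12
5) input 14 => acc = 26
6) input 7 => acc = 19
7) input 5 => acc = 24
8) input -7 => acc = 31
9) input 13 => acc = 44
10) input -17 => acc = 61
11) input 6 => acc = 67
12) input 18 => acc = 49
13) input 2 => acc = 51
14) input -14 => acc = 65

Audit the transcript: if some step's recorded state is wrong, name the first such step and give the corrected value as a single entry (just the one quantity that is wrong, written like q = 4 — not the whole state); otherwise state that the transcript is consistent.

no error

Recomputing the run from the initial state:
step 1: acc = 13
step 2: acc = -4
step 3: acc = 0
step 4: acc = 12
step 5: acc = 26
step 6: acc = 19
step 7: acc = 24
step 8: acc = 31
step 9: acc = 44
step 10: acc = 61
step 11: acc = 67
step 12: acc = 49
step 13: acc = 51
step 14: acc = 65
This matches the transcript at every step.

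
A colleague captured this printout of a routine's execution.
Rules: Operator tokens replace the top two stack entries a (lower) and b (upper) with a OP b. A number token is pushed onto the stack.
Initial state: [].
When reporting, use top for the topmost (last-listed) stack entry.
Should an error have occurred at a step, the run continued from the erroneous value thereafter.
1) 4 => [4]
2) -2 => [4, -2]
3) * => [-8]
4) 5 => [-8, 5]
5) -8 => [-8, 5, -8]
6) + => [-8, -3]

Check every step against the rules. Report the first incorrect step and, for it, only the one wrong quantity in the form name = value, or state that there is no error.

1. push 4: top = 4 (matches)
2. push -2: top = -2 (in agreement)
3. 4 * -2 = -8 (consistent with the printout)
4. push 5: top = 5 (in agreement)
5. push -8: top = -8 (consistent with the printout)
6. 5 + -8 = -3 (agrees with the printout)
Each recorded entry agrees with the recomputation.

no error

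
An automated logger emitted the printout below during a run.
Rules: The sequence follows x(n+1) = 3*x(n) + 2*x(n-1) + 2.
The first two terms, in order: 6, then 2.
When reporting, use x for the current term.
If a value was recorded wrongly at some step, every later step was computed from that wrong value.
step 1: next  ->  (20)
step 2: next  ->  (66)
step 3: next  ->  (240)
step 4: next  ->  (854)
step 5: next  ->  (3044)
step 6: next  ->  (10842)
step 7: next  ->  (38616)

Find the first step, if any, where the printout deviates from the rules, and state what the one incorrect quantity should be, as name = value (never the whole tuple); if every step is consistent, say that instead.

no error

1. x = 3*(2) + (2)*(6) + (2) = 20 (agrees with the printout)
2. x = 3*(20) + (2)*(2) + (2) = 66 (consistent with the printout)
3. x = 3*(66) + (2)*(20) + (2) = 240 (same as recorded)
4. x = 3*(240) + (2)*(66) + (2) = 854 (consistent with the printout)
5. x = 3*(854) + (2)*(240) + (2) = 3044 (matches)
6. x = 3*(3044) + (2)*(854) + (2) = 10842 (no discrepancy)
7. x = 3*(10842) + (2)*(3044) + (2) = 38616 (checks out)
No step deviates from the rules.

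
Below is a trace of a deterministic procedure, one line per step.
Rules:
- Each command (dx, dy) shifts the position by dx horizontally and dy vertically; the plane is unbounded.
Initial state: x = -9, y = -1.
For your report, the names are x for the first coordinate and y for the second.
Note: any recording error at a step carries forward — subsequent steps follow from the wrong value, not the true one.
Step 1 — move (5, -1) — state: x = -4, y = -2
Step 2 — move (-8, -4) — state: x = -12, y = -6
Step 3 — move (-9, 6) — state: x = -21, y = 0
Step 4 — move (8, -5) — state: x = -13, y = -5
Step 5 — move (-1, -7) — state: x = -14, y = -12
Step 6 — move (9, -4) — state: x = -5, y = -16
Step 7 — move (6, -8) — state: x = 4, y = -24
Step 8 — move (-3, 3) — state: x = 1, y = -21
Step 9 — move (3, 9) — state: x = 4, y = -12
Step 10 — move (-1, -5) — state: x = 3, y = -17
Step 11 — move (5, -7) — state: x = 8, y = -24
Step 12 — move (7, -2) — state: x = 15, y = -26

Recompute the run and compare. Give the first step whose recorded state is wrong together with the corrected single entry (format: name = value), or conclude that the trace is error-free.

Recomputing the run from the initial state:
step 1: x = -4, y = -2
step 2: x = -12, y = -6
step 3: x = -21, y = 0
step 4: x = -13, y = -5
step 5: x = -14, y = -12
step 6: x = -5, y = -16
step 7: x = 1, y = -24
step 8: x = -2, y = -21
step 9: x = 1, y = -12
step 10: x = 0, y = -17
step 11: x = 5, y = -24
step 12: x = 12, y = -26
The first disagreement with the trace is at step 7, where the value should be x = 1.

step 7, x = 1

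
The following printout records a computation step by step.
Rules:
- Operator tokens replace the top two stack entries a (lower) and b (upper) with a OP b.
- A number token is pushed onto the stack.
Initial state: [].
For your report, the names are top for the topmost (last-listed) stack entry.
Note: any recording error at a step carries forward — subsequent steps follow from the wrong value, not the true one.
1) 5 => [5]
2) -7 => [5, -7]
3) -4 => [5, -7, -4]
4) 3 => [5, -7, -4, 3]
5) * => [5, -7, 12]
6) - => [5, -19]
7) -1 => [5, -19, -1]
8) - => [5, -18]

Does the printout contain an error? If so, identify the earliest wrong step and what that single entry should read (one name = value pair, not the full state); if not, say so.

step 5, top = -12

Recomputing the run from the initial state:
step 1: [5]
step 2: [5, -7]
step 3: [5, -7, -4]
step 4: [5, -7, -4, 3]
step 5: [5, -7, -12]
step 6: [5, 5]
step 7: [5, 5, -1]
step 8: [5, 6]
The first disagreement with the printout is at step 5, where the value should be top = -12.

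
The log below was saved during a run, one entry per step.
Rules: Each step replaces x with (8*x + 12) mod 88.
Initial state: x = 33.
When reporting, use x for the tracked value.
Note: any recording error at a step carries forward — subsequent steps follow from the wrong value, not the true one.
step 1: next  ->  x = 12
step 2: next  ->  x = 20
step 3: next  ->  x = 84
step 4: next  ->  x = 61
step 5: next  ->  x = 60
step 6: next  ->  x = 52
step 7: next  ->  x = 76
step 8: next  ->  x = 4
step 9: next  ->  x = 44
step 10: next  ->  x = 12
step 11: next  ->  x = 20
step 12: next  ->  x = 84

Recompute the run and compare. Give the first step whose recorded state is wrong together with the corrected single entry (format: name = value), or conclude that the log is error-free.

Step 1: x = (8*33 + 12) mod 88 = 12 — confirmed correct.
Step 2: x = (8*12 + 12) mod 88 = 20 — matches.
Step 3: x = (8*20 + 12) mod 88 = 84 — agrees with the log.
Step 4: x = (8*84 + 12) mod 88 = 68 — a discrepancy with the log.
Step 4 is the first one off; corrected, x = 68.

step 4, x = 68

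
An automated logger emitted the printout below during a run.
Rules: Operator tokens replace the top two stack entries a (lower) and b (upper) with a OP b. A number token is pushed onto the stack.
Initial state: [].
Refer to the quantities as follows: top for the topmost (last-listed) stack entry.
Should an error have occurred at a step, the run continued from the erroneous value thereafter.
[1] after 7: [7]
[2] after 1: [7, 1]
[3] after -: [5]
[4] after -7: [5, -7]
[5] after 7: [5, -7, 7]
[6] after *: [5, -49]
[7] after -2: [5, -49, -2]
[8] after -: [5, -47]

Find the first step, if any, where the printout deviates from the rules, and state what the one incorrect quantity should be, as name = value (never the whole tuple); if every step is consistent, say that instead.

step 3, top = 6

Step 1: push 7: top = 7 — no discrepancy.
Step 2: push 1: top = 1 — checks out.
Step 3: 7 - 1 = 6 — not what was recorded.
The audit stops at step 3: the recorded entry is wrong and should be top = 6.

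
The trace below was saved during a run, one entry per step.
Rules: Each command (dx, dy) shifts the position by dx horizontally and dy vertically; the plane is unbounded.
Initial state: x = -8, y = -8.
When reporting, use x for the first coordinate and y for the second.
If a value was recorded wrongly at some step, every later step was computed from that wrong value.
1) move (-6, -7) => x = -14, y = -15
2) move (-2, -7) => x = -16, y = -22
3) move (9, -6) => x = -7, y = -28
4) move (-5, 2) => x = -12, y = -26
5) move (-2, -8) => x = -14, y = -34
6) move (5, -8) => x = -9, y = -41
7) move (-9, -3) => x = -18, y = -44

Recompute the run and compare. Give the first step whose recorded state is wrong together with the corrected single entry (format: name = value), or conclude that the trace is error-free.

Recomputing the run from the initial state:
step 1: x = -14, y = -15
step 2: x = -16, y = -22
step 3: x = -7, y = -28
step 4: x = -12, y = -26
step 5: x = -14, y = -34
step 6: x = -9, y = -42
step 7: x = -18, y = -45
The first disagreement with the trace is at step 6, where the value should be y = -42.

step 6, y = -42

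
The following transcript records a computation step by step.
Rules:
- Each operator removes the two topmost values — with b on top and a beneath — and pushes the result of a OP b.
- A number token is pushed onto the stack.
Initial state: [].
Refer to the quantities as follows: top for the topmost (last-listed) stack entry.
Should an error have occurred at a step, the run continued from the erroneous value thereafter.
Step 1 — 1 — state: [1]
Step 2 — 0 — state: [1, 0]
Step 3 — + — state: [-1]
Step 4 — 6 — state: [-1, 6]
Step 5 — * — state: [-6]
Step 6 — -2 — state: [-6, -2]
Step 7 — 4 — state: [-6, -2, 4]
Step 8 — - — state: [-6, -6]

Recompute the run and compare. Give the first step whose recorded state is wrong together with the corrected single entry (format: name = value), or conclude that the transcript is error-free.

step 3, top = 1

Step 1: push 1: top = 1 — exactly as logged.
Step 2: push 0: top = 0 — no discrepancy.
Step 3: 1 + 0 = 1 — the recorded entry deviates here.
The earliest wrong entry is at step 3: it should read top = 1.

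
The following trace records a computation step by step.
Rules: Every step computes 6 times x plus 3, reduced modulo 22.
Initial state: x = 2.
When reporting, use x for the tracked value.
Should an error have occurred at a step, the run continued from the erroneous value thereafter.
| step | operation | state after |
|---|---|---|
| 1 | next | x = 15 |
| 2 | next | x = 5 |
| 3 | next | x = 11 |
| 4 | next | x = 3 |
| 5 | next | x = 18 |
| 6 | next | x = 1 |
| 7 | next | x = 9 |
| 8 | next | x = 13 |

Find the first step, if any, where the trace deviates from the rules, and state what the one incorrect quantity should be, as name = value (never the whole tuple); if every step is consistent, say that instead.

step 5, x = 21

1. x = (6*2 + 3) mod 22 = 15 (confirmed correct)
2. x = (6*15 + 3) mod 22 = 5 (exactly as logged)
3. x = (6*5 + 3) mod 22 = 11 (same as recorded)
4. x = (6*11 + 3) mod 22 = 3 (no discrepancy)
5. x = (6*3 + 3) mod 22 = 21 (the recorded entry deviates here)
The audit stops at step 5: the recorded entry is wrong and should be x = 21.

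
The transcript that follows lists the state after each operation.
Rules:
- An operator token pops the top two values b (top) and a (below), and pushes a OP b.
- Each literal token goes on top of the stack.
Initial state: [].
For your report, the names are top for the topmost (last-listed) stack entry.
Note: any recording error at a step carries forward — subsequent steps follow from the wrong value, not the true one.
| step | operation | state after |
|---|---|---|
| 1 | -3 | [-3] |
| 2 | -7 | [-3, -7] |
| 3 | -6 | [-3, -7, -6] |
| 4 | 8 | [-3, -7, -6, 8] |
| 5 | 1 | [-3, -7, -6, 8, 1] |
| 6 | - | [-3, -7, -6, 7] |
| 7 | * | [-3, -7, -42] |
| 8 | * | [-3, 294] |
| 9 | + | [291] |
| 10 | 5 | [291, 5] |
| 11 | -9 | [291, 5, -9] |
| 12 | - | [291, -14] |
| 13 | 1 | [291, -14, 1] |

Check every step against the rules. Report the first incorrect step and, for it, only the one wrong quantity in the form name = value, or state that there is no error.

step 12, top = 14

Recomputing the run from the initial state:
step 1: [-3]
step 2: [-3, -7]
step 3: [-3, -7, -6]
step 4: [-3, -7, -6, 8]
step 5: [-3, -7, -6, 8, 1]
step 6: [-3, -7, -6, 7]
step 7: [-3, -7, -42]
step 8: [-3, 294]
step 9: [291]
step 10: [291, 5]
step 11: [291, 5, -9]
step 12: [291, 14]
step 13: [291, 14, 1]
The first disagreement with the transcript is at step 12, where the value should be top = 14.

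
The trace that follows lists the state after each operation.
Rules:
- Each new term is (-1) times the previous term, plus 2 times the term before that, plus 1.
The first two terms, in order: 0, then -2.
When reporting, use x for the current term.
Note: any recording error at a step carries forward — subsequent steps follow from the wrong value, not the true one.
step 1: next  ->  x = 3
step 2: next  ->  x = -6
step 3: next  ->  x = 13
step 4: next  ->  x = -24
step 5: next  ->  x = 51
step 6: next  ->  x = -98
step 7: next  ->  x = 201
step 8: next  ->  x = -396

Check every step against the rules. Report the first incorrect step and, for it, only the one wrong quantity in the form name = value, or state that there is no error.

1. x = -1*(-2) + (2)*(0) + (1) = 3 (same as recorded)
2. x = -1*(3) + (2)*(-2) + (1) = -6 (same as recorded)
3. x = -1*(-6) + (2)*(3) + (1) = 13 (checks out)
4. x = -1*(13) + (2)*(-6) + (1) = -24 (confirmed correct)
5. x = -1*(-24) + (2)*(13) + (1) = 51 (verified)
6. x = -1*(51) + (2)*(-24) + (1) = -98 (agrees with the trace)
7. x = -1*(-98) + (2)*(51) + (1) = 201 (agrees with the trace)
8. x = -1*(201) + (2)*(-98) + (1) = -396 (verified)
Every step is consistent.

no error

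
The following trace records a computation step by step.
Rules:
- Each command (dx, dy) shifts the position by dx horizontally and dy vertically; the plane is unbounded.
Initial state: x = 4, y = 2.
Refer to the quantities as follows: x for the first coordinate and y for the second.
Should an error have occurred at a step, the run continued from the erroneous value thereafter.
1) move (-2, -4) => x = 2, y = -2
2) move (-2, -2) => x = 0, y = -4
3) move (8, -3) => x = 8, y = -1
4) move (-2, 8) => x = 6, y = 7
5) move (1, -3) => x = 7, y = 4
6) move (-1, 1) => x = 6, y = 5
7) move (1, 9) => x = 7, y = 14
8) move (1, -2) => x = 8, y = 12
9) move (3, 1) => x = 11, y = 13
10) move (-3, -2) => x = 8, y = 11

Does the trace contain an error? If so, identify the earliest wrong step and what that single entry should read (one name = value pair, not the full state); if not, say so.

step 3, y = -7

Step 1: x = 4 + (-2) = 2, y = 2 + (-4) = -2 — matches.
Step 2: x = 2 + (-2) = 0, y = -2 + (-2) = -4 — exactly as logged.
Step 3: x = 0 + (8) = 8, y = -4 + (-3) = -7 — a discrepancy with the trace.
Step 3 is the first one off; corrected, y = -7.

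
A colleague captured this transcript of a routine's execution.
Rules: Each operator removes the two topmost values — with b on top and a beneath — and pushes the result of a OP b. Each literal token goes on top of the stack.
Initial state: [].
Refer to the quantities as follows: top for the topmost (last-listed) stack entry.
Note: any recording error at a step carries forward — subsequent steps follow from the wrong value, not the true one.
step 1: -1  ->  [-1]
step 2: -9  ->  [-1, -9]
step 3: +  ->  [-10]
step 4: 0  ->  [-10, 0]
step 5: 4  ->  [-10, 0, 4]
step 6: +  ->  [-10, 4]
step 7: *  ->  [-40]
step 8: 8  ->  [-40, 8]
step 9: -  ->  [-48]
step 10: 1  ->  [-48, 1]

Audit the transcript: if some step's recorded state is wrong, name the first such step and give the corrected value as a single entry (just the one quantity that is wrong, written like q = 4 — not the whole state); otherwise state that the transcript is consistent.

Recomputing the run from the initial state:
step 1: [-1]
step 2: [-1, -9]
step 3: [-10]
step 4: [-10, 0]
step 5: [-10, 0, 4]
step 6: [-10, 4]
step 7: [-40]
step 8: [-40, 8]
step 9: [-48]
step 10: [-48, 1]
This matches the transcript at every step.

no error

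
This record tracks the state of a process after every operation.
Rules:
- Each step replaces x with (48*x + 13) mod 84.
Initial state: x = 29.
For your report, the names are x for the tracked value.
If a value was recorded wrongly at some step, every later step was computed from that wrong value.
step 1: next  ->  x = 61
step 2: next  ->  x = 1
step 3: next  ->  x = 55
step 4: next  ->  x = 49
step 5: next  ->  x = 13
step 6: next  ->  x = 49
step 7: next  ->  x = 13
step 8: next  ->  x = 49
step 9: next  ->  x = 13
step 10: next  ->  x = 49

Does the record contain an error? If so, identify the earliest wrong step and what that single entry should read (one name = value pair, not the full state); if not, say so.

step 3, x = 61

Recomputing the run from the initial state:
step 1: x = 61
step 2: x = 1
step 3: x = 61
step 4: x = 1
step 5: x = 61
step 6: x = 1
step 7: x = 61
step 8: x = 1
step 9: x = 61
step 10: x = 1
The first disagreement with the record is at step 3, where the value should be x = 61.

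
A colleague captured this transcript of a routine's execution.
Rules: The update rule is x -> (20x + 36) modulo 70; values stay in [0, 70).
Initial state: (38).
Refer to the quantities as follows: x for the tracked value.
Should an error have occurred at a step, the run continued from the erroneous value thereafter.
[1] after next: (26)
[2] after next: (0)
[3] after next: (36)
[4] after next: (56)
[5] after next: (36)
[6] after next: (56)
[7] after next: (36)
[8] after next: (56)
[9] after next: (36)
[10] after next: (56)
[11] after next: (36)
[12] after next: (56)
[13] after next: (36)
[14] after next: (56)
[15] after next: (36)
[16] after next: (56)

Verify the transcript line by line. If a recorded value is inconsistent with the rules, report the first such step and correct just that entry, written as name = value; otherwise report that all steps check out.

step 1: x = (20*38 + 36) mod 70 = 26 -> exactly as logged
step 2: x = (20*26 + 36) mod 70 = 66 -> not what was recorded
First incorrect step: 2; the correct value is x = 66.

step 2, x = 66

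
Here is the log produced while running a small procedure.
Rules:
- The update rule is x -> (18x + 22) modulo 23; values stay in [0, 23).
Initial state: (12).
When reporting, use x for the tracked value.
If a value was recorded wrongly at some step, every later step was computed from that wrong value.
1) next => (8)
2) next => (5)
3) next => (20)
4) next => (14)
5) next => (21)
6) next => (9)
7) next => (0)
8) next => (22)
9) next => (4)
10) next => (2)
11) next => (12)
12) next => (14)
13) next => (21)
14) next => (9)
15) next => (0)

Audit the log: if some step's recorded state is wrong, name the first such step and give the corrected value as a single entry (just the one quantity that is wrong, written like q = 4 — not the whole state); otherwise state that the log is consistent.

1. x = (18*12 + 22) mod 23 = 8 (in agreement)
2. x = (18*8 + 22) mod 23 = 5 (verified)
3. x = (18*5 + 22) mod 23 = 20 (agrees with the log)
4. x = (18*20 + 22) mod 23 = 14 (agrees with the log)
5. x = (18*14 + 22) mod 23 = 21 (confirmed correct)
6. x = (18*21 + 22) mod 23 = 9 (checks out)
7. x = (18*9 + 22) mod 23 = 0 (exactly as logged)
8. x = (18*0 + 22) mod 23 = 22 (in agreement)
9. x = (18*22 + 22) mod 23 = 4 (exactly as logged)
10. x = (18*4 + 22) mod 23 = 2 (verified)
11. x = (18*2 + 22) mod 23 = 12 (matches)
12. x = (18*12 + 22) mod 23 = 8 (first mismatch against the log)
So the first discrepancy is step 12, where the right value is x = 8.

step 12, x = 8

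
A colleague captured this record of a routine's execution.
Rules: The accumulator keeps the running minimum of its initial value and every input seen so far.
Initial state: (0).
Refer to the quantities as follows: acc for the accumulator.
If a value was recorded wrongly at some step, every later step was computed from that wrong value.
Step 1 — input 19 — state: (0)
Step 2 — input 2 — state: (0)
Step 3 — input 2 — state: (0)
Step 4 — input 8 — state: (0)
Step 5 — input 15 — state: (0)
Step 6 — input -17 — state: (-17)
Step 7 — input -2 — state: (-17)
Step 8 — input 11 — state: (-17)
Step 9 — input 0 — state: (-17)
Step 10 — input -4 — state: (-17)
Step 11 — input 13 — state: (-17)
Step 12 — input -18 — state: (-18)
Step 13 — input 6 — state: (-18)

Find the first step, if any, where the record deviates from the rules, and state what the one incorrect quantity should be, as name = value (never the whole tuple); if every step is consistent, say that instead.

Step 1: acc = min(0, 19) = 0 — checks out.
Step 2: acc = min(0, 2) = 0 — agrees with the record.
Step 3: acc = min(0, 2) = 0 — in agreement.
Step 4: acc = min(0, 8) = 0 — no discrepancy.
Step 5: acc = min(0, 15) = 0 — in agreement.
Step 6: acc = min(0, -17) = -17 — same as recorded.
Step 7: acc = min(-17, -2) = -17 — exactly as logged.
Step 8: acc = min(-17, 11) = -17 — verified.
Step 9: acc = min(-17, 0) = -17 — same as recorded.
Step 10: acc = min(-17, -4) = -17 — same as recorded.
Step 11: acc = min(-17, 13) = -17 — consistent with the record.
Step 12: acc = min(-17, -18) = -18 — same as recorded.
Step 13: acc = min(-18, 6) = -18 — checks out.
Every step is consistent.

no error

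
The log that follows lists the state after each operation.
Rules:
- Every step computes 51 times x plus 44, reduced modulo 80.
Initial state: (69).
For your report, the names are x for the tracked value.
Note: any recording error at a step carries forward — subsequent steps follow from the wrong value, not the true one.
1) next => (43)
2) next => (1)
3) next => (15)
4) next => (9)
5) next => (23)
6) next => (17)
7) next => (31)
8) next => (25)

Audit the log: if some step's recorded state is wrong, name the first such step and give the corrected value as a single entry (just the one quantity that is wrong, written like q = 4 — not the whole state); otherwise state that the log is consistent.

step 2, x = 77

Recomputing the run from the initial state:
step 1: x = 43
step 2: x = 77
step 3: x = 51
step 4: x = 5
step 5: x = 59
step 6: x = 13
step 7: x = 67
step 8: x = 21
The first disagreement with the log is at step 2, where the value should be x = 77.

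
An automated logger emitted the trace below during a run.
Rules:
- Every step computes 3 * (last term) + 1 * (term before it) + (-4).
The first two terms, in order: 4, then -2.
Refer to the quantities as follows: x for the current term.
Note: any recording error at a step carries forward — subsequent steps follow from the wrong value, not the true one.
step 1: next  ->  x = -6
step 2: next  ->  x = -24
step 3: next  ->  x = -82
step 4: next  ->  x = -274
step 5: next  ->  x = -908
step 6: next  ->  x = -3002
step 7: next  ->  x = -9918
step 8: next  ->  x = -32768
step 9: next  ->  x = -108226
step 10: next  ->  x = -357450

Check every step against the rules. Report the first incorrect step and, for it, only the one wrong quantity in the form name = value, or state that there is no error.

Recomputing the run from the initial state:
step 1: x = -6
step 2: x = -24
step 3: x = -82
step 4: x = -274
step 5: x = -908
step 6: x = -3002
step 7: x = -9918
step 8: x = -32760
step 9: x = -108202
step 10: x = -357370
The first disagreement with the trace is at step 8, where the value should be x = -32760.

step 8, x = -32760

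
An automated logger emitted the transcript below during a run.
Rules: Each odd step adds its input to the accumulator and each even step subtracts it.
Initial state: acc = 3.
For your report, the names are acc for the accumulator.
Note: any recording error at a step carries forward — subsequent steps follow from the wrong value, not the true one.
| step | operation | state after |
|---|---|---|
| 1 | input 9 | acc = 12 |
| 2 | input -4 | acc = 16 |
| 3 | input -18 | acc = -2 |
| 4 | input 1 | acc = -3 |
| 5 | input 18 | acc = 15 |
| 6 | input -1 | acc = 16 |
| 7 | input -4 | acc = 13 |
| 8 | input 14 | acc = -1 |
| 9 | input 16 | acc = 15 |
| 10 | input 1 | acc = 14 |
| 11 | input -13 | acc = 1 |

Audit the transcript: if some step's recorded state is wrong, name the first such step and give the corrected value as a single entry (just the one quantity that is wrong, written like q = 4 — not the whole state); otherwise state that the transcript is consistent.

step 7, acc = 12

step 1: acc = 3 + 9 = 12 -> confirmed correct
step 2: acc = 12 - -4 = 16 -> matches
step 3: acc = 16 + -18 = -2 -> confirmed correct
step 4: acc = -2 - 1 = -3 -> consistent with the transcript
step 5: acc = -3 + 18 = 15 -> agrees with the transcript
step 6: acc = 15 - -1 = 16 -> confirmed correct
step 7: acc = 16 + -4 = 12 -> not what was recorded
So the first discrepancy is step 7, where the right value is acc = 12.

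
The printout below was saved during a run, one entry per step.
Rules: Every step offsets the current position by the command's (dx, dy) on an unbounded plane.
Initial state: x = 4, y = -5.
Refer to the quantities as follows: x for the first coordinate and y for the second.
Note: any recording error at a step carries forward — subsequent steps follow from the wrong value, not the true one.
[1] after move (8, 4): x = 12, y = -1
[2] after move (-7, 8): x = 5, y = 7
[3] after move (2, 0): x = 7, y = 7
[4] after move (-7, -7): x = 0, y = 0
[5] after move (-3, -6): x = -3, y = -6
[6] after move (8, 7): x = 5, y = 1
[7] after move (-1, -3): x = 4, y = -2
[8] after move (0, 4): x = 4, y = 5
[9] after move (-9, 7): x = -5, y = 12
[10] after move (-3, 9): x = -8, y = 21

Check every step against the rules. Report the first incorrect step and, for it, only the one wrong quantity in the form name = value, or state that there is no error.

step 1: x = 4 + (8) = 12, y = -5 + (4) = -1 -> matches
step 2: x = 12 + (-7) = 5, y = -1 + (8) = 7 -> confirmed correct
step 3: x = 5 + (2) = 7, y = 7 + (0) = 7 -> consistent with the printout
step 4: x = 7 + (-7) = 0, y = 7 + (-7) = 0 -> checks out
step 5: x = 0 + (-3) = -3, y = 0 + (-6) = -6 -> checks out
step 6: x = -3 + (8) = 5, y = -6 + (7) = 1 -> agrees with the printout
step 7: x = 5 + (-1) = 4, y = 1 + (-3) = -2 -> checks out
step 8: x = 4 + (0) = 4, y = -2 + (4) = 2 -> the printout has a different value
First deviation found at step 8; the corrected entry is y = 2.

step 8, y = 2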